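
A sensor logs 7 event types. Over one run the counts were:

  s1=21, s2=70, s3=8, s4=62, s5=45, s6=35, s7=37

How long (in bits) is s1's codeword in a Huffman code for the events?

Repeatedly merge the two smallest:
s3(8) + s1(21) → 29
29 + s6(35) → 64
s7(37) + s5(45) → 82
s4(62) + 64 → 126
s2(70) + 82 → 152
126 + 152 → 278
The subtree containing s1 is merged 4 times, so code length = 4.

4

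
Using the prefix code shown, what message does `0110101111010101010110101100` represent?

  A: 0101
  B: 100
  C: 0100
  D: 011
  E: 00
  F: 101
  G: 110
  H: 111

Read left to right; each codeword is recognised as soon as it completes (prefix code):
  011→D | 0101→A | 111→H | 0101→A | 0101→A | 011→D | 0101→A | 100→B
Decoded message: DAHAADAB

DAHAADAB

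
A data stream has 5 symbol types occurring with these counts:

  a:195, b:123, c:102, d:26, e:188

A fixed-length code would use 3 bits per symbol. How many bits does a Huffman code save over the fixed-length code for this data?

Fixed-length: 3 bits × 634 symbols = 1902 bits.
Huffman merges:
d(26) + c(102) → 128
b(123) + 128 → 251
e(188) + a(195) → 383
251 + 383 → 634
Huffman total = 128 + 251 + 383 + 634 = 1396 bits.
Saving = 1902 − 1396 = 506 bits.

506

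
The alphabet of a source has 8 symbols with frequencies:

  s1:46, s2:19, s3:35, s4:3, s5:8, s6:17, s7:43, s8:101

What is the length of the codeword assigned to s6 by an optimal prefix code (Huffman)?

Repeatedly merge the two smallest:
merge s4(3) and s5(8): 11
merge 11 and s6(17): 28
merge s2(19) and 28: 47
merge s3(35) and s7(43): 78
merge s1(46) and 47: 93
merge 78 and 93: 171
merge s8(101) and 171: 272
s6 sits 5 levels below the root, so its codeword is 5 bits.

5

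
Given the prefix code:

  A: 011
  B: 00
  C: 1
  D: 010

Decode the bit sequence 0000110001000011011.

BBCCBDBAA

Read left to right; each codeword is recognised as soon as it completes (prefix code):
  00→B | 00→B | 1→C | 1→C | 00→B | 010→D | 00→B | 011→A | 011→A
Decoded message: BBCCBDBAA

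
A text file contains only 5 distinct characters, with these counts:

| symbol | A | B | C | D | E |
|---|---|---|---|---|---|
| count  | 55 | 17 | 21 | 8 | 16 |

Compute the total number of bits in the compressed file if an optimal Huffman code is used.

Build the Huffman tree bottom-up:
D(8) + E(16) → 24
B(17) + C(21) → 38
24 + 38 → 62
A(55) + 62 → 117
Each symbol's bit-cost is frequency × depth; summing gives 241 bits (equivalently 24 + 38 + 62 + 117).

241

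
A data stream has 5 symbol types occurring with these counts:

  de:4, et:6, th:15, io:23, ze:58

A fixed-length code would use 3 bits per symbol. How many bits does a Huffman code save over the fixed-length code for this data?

Fixed-length: 3 bits × 106 symbols = 318 bits.
Huffman merges:
de(4) + et(6) → 10
10 + th(15) → 25
io(23) + 25 → 48
48 + ze(58) → 106
Huffman total = 10 + 25 + 48 + 106 = 189 bits.
Saving = 318 − 189 = 129 bits.

129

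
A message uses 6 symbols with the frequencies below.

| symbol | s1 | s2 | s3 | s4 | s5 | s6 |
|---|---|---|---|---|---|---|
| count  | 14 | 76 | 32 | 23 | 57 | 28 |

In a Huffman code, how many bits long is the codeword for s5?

2

Build the tree from the bottom:
s1(14) + s4(23) → 37
s6(28) + s3(32) → 60
37 + s5(57) → 94
60 + s2(76) → 136
94 + 136 → 230
s5's leaf is at depth 2, giving a 2-bit codeword.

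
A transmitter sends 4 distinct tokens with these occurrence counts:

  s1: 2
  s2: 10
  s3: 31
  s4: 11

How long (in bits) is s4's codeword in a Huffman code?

Repeatedly merge the two smallest:
s1(2) + s2(10) → 12
s4(11) + 12 → 23
23 + s3(31) → 54
The subtree containing s4 is merged 2 times, so code length = 2.

2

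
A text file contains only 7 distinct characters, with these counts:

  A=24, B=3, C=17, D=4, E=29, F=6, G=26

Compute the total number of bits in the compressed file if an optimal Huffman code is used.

Merge the two smallest weights repeatedly:
merge B(3) and D(4): 7
merge F(6) and 7: 13
merge 13 and C(17): 30
merge A(24) and G(26): 50
merge E(29) and 30: 59
merge 50 and 59: 109
The encoded length is the sum of every internal node's weight: 7 + 13 + 30 + 50 + 59 + 109 = 268 bits.

268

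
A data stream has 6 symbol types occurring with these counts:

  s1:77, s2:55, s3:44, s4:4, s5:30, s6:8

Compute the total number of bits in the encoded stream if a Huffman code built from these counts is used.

Build the Huffman tree bottom-up:
combine s4(4), s6(8) → 12
combine 12, s5(30) → 42
combine 42, s3(44) → 86
combine s2(55), s1(77) → 132
combine 86, 132 → 218
Each symbol's bit-cost is frequency × depth; summing gives 490 bits (equivalently 12 + 42 + 86 + 132 + 218).

490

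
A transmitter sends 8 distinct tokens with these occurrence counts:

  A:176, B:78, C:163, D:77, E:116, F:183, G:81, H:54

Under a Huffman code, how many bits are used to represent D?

4

Build the tree from the bottom:
combine H(54), D(77) → 131
combine B(78), G(81) → 159
combine E(116), 131 → 247
combine 159, C(163) → 322
combine A(176), F(183) → 359
combine 247, 322 → 569
combine 359, 569 → 928
D sits 4 levels below the root, so its codeword is 4 bits.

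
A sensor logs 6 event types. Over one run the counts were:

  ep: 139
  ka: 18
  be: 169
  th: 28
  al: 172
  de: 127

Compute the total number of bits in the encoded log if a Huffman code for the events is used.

Merge the two smallest weights repeatedly:
merge ka(18) and th(28): 46
merge 46 and de(127): 173
merge ep(139) and be(169): 308
merge al(172) and 173: 345
merge 308 and 345: 653
The encoded length is the sum of every internal node's weight: 46 + 173 + 308 + 345 + 653 = 1525 bits.

1525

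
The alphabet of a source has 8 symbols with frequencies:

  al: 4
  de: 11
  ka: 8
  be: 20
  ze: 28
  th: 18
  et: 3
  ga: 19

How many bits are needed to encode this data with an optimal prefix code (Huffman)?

307

Merge the two smallest weights repeatedly:
et(3) + al(4) → 7
7 + ka(8) → 15
de(11) + 15 → 26
th(18) + ga(19) → 37
be(20) + 26 → 46
ze(28) + 37 → 65
46 + 65 → 111
Each symbol's bit-cost is frequency × depth; summing gives 307 bits (equivalently 7 + 15 + 26 + 37 + 46 + 65 + 111).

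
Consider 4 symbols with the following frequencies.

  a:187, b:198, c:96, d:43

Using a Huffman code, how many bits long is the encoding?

989

Build the Huffman tree bottom-up:
merge d(43) and c(96): 139
merge 139 and a(187): 326
merge b(198) and 326: 524
The encoded length is the sum of every internal node's weight: 139 + 326 + 524 = 989 bits.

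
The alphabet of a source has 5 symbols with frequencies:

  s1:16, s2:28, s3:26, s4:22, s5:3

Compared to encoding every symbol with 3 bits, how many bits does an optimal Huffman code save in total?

Fixed-length: 3 bits × 95 symbols = 285 bits.
Huffman merges:
s5(3) + s1(16) → 19
19 + s4(22) → 41
s3(26) + s2(28) → 54
41 + 54 → 95
Huffman total = 19 + 41 + 54 + 95 = 209 bits.
Saving = 285 − 209 = 76 bits.

76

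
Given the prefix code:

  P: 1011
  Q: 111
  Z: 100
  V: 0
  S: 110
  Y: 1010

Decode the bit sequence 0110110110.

VSSS

Read left to right; each codeword is recognised as soon as it completes (prefix code):
  0→V | 110→S | 110→S | 110→S
Decoded message: VSSS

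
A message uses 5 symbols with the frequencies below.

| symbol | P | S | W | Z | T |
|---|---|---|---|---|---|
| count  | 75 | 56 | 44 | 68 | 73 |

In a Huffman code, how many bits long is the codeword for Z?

Repeatedly merge the two smallest:
merge W(44) and S(56): 100
merge Z(68) and T(73): 141
merge P(75) and 100: 175
merge 141 and 175: 316
The subtree containing Z is merged 2 times, so code length = 2.

2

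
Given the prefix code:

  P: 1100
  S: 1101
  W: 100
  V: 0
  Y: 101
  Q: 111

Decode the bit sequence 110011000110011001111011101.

Read left to right; each codeword is recognised as soon as it completes (prefix code):
  1100→P | 1100→P | 0→V | 1100→P | 1100→P | 111→Q | 101→Y | 1101→S
Decoded message: PPVPPQYS

PPVPPQYS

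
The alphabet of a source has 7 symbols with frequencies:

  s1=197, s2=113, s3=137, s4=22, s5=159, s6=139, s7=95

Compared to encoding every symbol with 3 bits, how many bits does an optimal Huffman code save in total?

Fixed-length: 3 bits × 862 symbols = 2586 bits.
Huffman merges:
merge s4(22) and s7(95): 117
merge s2(113) and 117: 230
merge s3(137) and s6(139): 276
merge s5(159) and s1(197): 356
merge 230 and 276: 506
merge 356 and 506: 862
Huffman total = 117 + 230 + 276 + 356 + 506 + 862 = 2347 bits.
Saving = 2586 − 2347 = 239 bits.

239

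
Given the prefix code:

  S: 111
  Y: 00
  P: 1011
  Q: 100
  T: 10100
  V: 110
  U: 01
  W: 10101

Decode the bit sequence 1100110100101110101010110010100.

VUTPWUUQT

Read left to right; each codeword is recognised as soon as it completes (prefix code):
  110→V | 01→U | 10100→T | 1011→P | 10101→W | 01→U | 01→U | 100→Q | 10100→T
Decoded message: VUTPWUUQT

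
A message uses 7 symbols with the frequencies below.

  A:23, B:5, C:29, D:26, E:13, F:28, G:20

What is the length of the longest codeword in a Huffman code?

4

Merge the two lowest-weight nodes at each step:
B(5) + E(13) → 18
18 + G(20) → 38
A(23) + D(26) → 49
F(28) + C(29) → 57
38 + 49 → 87
57 + 87 → 144
The first pair merged (B, E) ends up deepest, at depth 4.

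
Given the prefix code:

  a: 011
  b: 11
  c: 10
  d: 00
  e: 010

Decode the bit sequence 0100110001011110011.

Read left to right; each codeword is recognised as soon as it completes (prefix code):
  010→e | 011→a | 00→d | 010→e | 11→b | 11→b | 00→d | 11→b
Decoded message: eadebbdb

eadebbdb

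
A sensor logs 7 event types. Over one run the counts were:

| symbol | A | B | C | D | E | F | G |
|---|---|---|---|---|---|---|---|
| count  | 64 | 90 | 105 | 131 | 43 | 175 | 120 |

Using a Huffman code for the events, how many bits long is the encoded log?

1985

Greedily combine the two least-frequent nodes:
E(43) + A(64) → 107
B(90) + C(105) → 195
107 + G(120) → 227
D(131) + F(175) → 306
195 + 227 → 422
306 + 422 → 728
Each symbol's bit-cost is frequency × depth; summing gives 1985 bits (equivalently 107 + 195 + 227 + 306 + 422 + 728).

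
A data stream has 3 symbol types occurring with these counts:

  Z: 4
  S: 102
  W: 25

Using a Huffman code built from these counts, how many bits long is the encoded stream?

Greedily combine the two least-frequent nodes:
merge Z(4) and W(25): 29
merge 29 and S(102): 131
Total encoded bits = sum of merged weights = 29 + 131 = 160.

160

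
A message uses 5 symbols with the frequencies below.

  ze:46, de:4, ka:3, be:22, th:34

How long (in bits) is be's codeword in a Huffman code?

Huffman merges, smallest pair first:
merge ka(3) and de(4): 7
merge 7 and be(22): 29
merge 29 and th(34): 63
merge ze(46) and 63: 109
The subtree containing be is merged 3 times, so code length = 3.

3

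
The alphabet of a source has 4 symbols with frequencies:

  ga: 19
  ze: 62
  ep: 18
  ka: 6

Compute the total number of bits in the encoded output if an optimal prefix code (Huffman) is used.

172

Greedily combine the two least-frequent nodes:
combine ka(6), ep(18) → 24
combine ga(19), 24 → 43
combine 43, ze(62) → 105
Each symbol's bit-cost is frequency × depth; summing gives 172 bits (equivalently 24 + 43 + 105).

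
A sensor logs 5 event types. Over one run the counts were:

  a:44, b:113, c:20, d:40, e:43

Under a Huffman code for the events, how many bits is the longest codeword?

Merge the two lowest-weight nodes at each step:
combine c(20), d(40) → 60
combine e(43), a(44) → 87
combine 60, 87 → 147
combine b(113), 147 → 260
The rarest symbols sit at the bottom; the longest codeword is 3 bits.

3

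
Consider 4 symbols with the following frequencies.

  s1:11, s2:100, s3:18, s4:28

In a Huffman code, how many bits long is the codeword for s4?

2

Build the tree from the bottom:
combine s1(11), s3(18) → 29
combine s4(28), 29 → 57
combine 57, s2(100) → 157
s4's leaf is at depth 2, giving a 2-bit codeword.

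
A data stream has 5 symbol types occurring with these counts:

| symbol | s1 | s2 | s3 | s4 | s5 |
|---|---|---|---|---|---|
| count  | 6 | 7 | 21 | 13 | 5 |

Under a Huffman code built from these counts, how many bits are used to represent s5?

4

Huffman merges, smallest pair first:
combine s5(5), s1(6) → 11
combine s2(7), 11 → 18
combine s4(13), 18 → 31
combine s3(21), 31 → 52
The subtree containing s5 is merged 4 times, so code length = 4.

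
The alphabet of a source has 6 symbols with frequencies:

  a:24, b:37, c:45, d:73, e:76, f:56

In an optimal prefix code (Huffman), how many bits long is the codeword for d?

Build the tree from the bottom:
merge a(24) and b(37): 61
merge c(45) and f(56): 101
merge 61 and d(73): 134
merge e(76) and 101: 177
merge 134 and 177: 311
d sits 2 levels below the root, so its codeword is 2 bits.

2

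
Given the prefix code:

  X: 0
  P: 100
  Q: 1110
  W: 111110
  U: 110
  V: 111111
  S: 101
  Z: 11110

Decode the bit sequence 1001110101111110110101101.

PQSWUSS

Read left to right; each codeword is recognised as soon as it completes (prefix code):
  100→P | 1110→Q | 101→S | 111110→W | 110→U | 101→S | 101→S
Decoded message: PQSWUSS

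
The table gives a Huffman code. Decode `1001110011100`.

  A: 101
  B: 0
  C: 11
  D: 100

DCDCD

Read left to right; each codeword is recognised as soon as it completes (prefix code):
  100→D | 11→C | 100→D | 11→C | 100→D
Decoded message: DCDCD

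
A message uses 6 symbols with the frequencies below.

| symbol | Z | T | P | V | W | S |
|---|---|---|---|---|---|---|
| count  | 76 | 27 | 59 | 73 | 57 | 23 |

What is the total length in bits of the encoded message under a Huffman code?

787

Build the Huffman tree bottom-up:
combine S(23), T(27) → 50
combine 50, W(57) → 107
combine P(59), V(73) → 132
combine Z(76), 107 → 183
combine 132, 183 → 315
Each symbol's bit-cost is frequency × depth; summing gives 787 bits (equivalently 50 + 107 + 132 + 183 + 315).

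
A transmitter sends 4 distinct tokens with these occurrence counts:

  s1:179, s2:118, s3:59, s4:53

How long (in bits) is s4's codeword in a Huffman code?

3

Huffman merges, smallest pair first:
s4(53) + s3(59) → 112
112 + s2(118) → 230
s1(179) + 230 → 409
The subtree containing s4 is merged 3 times, so code length = 3.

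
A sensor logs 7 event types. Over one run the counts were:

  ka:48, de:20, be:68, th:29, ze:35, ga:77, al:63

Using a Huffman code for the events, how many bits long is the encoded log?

924

Greedily combine the two least-frequent nodes:
merge de(20) and th(29): 49
merge ze(35) and ka(48): 83
merge 49 and al(63): 112
merge be(68) and ga(77): 145
merge 83 and 112: 195
merge 145 and 195: 340
Total encoded bits = sum of merged weights = 49 + 83 + 112 + 145 + 195 + 340 = 924.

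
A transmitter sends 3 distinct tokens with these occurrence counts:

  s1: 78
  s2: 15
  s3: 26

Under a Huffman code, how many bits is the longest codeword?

Merge the two lowest-weight nodes at each step:
merge s2(15) and s3(26): 41
merge 41 and s1(78): 119
The first pair merged (s2, s3) ends up deepest, at depth 2.

2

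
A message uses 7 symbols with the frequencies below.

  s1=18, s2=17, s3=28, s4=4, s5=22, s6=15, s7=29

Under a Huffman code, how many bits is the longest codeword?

4

Merge the two lowest-weight nodes at each step:
s4(4) + s6(15) → 19
s2(17) + s1(18) → 35
19 + s5(22) → 41
s3(28) + s7(29) → 57
35 + 41 → 76
57 + 76 → 133
Maximum depth reached is 4.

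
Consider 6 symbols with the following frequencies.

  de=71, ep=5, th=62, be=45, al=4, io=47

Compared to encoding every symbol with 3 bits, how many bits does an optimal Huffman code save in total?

171

Fixed-length: 3 bits × 234 symbols = 702 bits.
Huffman merges:
al(4) + ep(5) → 9
9 + be(45) → 54
io(47) + 54 → 101
th(62) + de(71) → 133
101 + 133 → 234
Huffman total = 9 + 54 + 101 + 133 + 234 = 531 bits.
Saving = 702 − 531 = 171 bits.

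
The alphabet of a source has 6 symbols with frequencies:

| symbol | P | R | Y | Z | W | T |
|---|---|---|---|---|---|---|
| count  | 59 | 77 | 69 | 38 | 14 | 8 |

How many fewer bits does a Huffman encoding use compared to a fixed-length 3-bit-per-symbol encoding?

Fixed-length: 3 bits × 265 symbols = 795 bits.
Huffman merges:
merge T(8) and W(14): 22
merge 22 and Z(38): 60
merge P(59) and 60: 119
merge Y(69) and R(77): 146
merge 119 and 146: 265
Huffman total = 22 + 60 + 119 + 146 + 265 = 612 bits.
Saving = 795 − 612 = 183 bits.

183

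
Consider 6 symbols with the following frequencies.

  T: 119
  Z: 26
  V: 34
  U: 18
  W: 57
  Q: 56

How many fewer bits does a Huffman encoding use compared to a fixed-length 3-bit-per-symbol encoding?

194

Fixed-length: 3 bits × 310 symbols = 930 bits.
Huffman merges:
U(18) + Z(26) → 44
V(34) + 44 → 78
Q(56) + W(57) → 113
78 + 113 → 191
T(119) + 191 → 310
Huffman total = 44 + 78 + 113 + 191 + 310 = 736 bits.
Saving = 930 − 736 = 194 bits.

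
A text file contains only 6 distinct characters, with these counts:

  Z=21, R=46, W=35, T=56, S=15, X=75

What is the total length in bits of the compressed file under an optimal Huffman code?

603

Merge the two smallest weights repeatedly:
merge S(15) and Z(21): 36
merge W(35) and 36: 71
merge R(46) and T(56): 102
merge 71 and X(75): 146
merge 102 and 146: 248
Total encoded bits = sum of merged weights = 36 + 71 + 102 + 146 + 248 = 603.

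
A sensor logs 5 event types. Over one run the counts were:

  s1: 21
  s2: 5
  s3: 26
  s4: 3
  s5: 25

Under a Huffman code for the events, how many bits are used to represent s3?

2

Repeatedly merge the two smallest:
combine s4(3), s2(5) → 8
combine 8, s1(21) → 29
combine s5(25), s3(26) → 51
combine 29, 51 → 80
s3's leaf is at depth 2, giving a 2-bit codeword.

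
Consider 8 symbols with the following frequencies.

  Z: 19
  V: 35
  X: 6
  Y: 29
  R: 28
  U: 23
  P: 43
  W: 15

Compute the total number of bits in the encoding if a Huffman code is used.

572

Build the Huffman tree bottom-up:
merge X(6) and W(15): 21
merge Z(19) and 21: 40
merge U(23) and R(28): 51
merge Y(29) and V(35): 64
merge 40 and P(43): 83
merge 51 and 64: 115
merge 83 and 115: 198
The encoded length is the sum of every internal node's weight: 21 + 40 + 51 + 64 + 83 + 115 + 198 = 572 bits.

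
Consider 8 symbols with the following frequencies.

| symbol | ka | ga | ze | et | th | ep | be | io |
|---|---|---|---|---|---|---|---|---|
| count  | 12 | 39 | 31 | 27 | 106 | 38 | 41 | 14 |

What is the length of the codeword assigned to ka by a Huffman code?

Repeatedly merge the two smallest:
ka(12) + io(14) → 26
26 + et(27) → 53
ze(31) + ep(38) → 69
ga(39) + be(41) → 80
53 + 69 → 122
80 + th(106) → 186
122 + 186 → 308
The subtree containing ka is merged 4 times, so code length = 4.

4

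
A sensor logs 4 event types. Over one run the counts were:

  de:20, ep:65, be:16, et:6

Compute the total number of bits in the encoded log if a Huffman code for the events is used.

Greedily combine the two least-frequent nodes:
combine et(6), be(16) → 22
combine de(20), 22 → 42
combine 42, ep(65) → 107
Each symbol's bit-cost is frequency × depth; summing gives 171 bits (equivalently 22 + 42 + 107).

171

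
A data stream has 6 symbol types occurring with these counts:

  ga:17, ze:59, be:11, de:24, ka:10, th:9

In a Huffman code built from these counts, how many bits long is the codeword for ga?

Build the tree from the bottom:
merge th(9) and ka(10): 19
merge be(11) and ga(17): 28
merge 19 and de(24): 43
merge 28 and 43: 71
merge ze(59) and 71: 130
ga sits 3 levels below the root, so its codeword is 3 bits.

3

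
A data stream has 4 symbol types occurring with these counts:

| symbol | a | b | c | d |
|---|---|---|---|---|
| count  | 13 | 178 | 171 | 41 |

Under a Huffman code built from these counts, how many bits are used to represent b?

Huffman merges, smallest pair first:
merge a(13) and d(41): 54
merge 54 and c(171): 225
merge b(178) and 225: 403
b is a child of the root — depth 1, so its codeword is a single bit.

1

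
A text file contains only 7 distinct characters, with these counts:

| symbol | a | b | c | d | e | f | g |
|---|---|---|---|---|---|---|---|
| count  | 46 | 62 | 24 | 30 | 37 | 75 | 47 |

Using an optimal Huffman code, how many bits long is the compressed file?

Greedily combine the two least-frequent nodes:
combine c(24), d(30) → 54
combine e(37), a(46) → 83
combine g(47), 54 → 101
combine b(62), f(75) → 137
combine 83, 101 → 184
combine 137, 184 → 321
Each symbol's bit-cost is frequency × depth; summing gives 880 bits (equivalently 54 + 83 + 101 + 137 + 184 + 321).

880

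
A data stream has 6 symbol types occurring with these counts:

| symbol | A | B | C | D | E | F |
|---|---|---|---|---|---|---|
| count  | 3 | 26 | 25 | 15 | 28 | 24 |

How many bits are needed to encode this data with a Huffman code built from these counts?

Merge the two smallest weights repeatedly:
A(3) + D(15) → 18
18 + F(24) → 42
C(25) + B(26) → 51
E(28) + 42 → 70
51 + 70 → 121
Total encoded bits = sum of merged weights = 18 + 42 + 51 + 70 + 121 = 302.

302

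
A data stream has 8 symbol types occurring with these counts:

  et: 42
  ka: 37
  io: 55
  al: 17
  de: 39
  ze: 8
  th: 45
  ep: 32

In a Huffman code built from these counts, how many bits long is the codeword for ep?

3

Huffman merges, smallest pair first:
merge ze(8) and al(17): 25
merge 25 and ep(32): 57
merge ka(37) and de(39): 76
merge et(42) and th(45): 87
merge io(55) and 57: 112
merge 76 and 87: 163
merge 112 and 163: 275
ep sits 3 levels below the root, so its codeword is 3 bits.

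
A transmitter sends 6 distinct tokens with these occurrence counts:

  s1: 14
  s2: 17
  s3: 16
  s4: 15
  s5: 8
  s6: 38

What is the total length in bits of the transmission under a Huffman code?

269

Build the Huffman tree bottom-up:
merge s5(8) and s1(14): 22
merge s4(15) and s3(16): 31
merge s2(17) and 22: 39
merge 31 and s6(38): 69
merge 39 and 69: 108
Each symbol's bit-cost is frequency × depth; summing gives 269 bits (equivalently 22 + 31 + 39 + 69 + 108).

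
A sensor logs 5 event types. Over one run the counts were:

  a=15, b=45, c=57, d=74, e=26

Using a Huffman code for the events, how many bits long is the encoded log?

Greedily combine the two least-frequent nodes:
combine a(15), e(26) → 41
combine 41, b(45) → 86
combine c(57), d(74) → 131
combine 86, 131 → 217
Total encoded bits = sum of merged weights = 41 + 86 + 131 + 217 = 475.

475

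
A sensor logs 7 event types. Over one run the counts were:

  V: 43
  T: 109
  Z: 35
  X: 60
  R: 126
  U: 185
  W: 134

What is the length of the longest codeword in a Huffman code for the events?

4

Merge the two lowest-weight nodes at each step:
Z(35) + V(43) → 78
X(60) + 78 → 138
T(109) + R(126) → 235
W(134) + 138 → 272
U(185) + 235 → 420
272 + 420 → 692
The rarest symbols sit at the bottom; the longest codeword is 4 bits.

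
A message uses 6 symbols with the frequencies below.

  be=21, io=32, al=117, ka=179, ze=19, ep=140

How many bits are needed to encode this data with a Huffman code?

1128

Merge the two smallest weights repeatedly:
combine ze(19), be(21) → 40
combine io(32), 40 → 72
combine 72, al(117) → 189
combine ep(140), ka(179) → 319
combine 189, 319 → 508
Each symbol's bit-cost is frequency × depth; summing gives 1128 bits (equivalently 40 + 72 + 189 + 319 + 508).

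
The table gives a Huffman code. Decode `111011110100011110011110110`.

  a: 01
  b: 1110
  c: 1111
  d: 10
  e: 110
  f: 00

bcafababe

Read left to right; each codeword is recognised as soon as it completes (prefix code):
  1110→b | 1111→c | 01→a | 00→f | 01→a | 1110→b | 01→a | 1110→b | 110→e
Decoded message: bcafababe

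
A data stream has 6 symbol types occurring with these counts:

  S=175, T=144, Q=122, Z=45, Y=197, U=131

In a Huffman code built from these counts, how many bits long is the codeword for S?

2

Repeatedly merge the two smallest:
Z(45) + Q(122) → 167
U(131) + T(144) → 275
167 + S(175) → 342
Y(197) + 275 → 472
342 + 472 → 814
S's leaf is at depth 2, giving a 2-bit codeword.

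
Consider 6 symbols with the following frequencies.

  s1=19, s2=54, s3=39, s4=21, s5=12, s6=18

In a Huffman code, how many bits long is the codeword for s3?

2

Huffman merges, smallest pair first:
merge s5(12) and s6(18): 30
merge s1(19) and s4(21): 40
merge 30 and s3(39): 69
merge 40 and s2(54): 94
merge 69 and 94: 163
The subtree containing s3 is merged 2 times, so code length = 2.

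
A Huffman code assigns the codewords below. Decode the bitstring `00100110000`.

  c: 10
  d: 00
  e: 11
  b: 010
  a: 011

Read left to right; each codeword is recognised as soon as it completes (prefix code):
  00→d | 10→c | 011→a | 00→d | 00→d
Decoded message: dcadd

dcadd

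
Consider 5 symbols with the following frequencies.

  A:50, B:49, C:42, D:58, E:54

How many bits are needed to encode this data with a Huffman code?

597

Build the Huffman tree bottom-up:
merge C(42) and B(49): 91
merge A(50) and E(54): 104
merge D(58) and 91: 149
merge 104 and 149: 253
Each symbol's bit-cost is frequency × depth; summing gives 597 bits (equivalently 91 + 104 + 149 + 253).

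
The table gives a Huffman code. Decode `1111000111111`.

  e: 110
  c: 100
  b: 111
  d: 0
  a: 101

bcdbb

Read left to right; each codeword is recognised as soon as it completes (prefix code):
  111→b | 100→c | 0→d | 111→b | 111→b
Decoded message: bcdbb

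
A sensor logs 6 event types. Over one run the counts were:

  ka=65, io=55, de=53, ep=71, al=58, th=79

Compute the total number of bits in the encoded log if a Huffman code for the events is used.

Greedily combine the two least-frequent nodes:
merge de(53) and io(55): 108
merge al(58) and ka(65): 123
merge ep(71) and th(79): 150
merge 108 and 123: 231
merge 150 and 231: 381
Each symbol's bit-cost is frequency × depth; summing gives 993 bits (equivalently 108 + 123 + 150 + 231 + 381).

993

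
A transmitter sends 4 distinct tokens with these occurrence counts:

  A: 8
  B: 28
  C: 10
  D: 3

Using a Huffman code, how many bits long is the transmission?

81

Build the Huffman tree bottom-up:
D(3) + A(8) → 11
C(10) + 11 → 21
21 + B(28) → 49
The encoded length is the sum of every internal node's weight: 11 + 21 + 49 = 81 bits.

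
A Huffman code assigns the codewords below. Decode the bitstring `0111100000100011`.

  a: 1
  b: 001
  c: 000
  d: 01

daaacbcaa

Read left to right; each codeword is recognised as soon as it completes (prefix code):
  01→d | 1→a | 1→a | 1→a | 000→c | 001→b | 000→c | 1→a | 1→a
Decoded message: daaacbcaa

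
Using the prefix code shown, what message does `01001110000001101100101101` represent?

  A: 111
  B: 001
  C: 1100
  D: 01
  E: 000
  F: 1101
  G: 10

Read left to right; each codeword is recognised as soon as it completes (prefix code):
  01→D | 001→B | 1100→C | 000→E | 01→D | 10→G | 1100→C | 10→G | 1101→F
Decoded message: DBCEDGCGF

DBCEDGCGF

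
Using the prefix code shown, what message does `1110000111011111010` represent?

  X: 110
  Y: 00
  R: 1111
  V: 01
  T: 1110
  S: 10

Read left to right; each codeword is recognised as soon as it completes (prefix code):
  1110→T | 00→Y | 01→V | 110→X | 1111→R | 10→S | 10→S
Decoded message: TYVXRSS

TYVXRSS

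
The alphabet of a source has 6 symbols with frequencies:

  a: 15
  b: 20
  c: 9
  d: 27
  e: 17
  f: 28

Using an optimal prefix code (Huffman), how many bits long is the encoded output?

Merge the two smallest weights repeatedly:
combine c(9), a(15) → 24
combine e(17), b(20) → 37
combine 24, d(27) → 51
combine f(28), 37 → 65
combine 51, 65 → 116
Total encoded bits = sum of merged weights = 24 + 37 + 51 + 65 + 116 = 293.

293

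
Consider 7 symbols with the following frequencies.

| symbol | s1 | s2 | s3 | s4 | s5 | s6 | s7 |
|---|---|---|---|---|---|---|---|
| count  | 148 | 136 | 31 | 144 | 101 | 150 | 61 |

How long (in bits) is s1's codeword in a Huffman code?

2

Build the tree from the bottom:
s3(31) + s7(61) → 92
92 + s5(101) → 193
s2(136) + s4(144) → 280
s1(148) + s6(150) → 298
193 + 280 → 473
298 + 473 → 771
s1's leaf is at depth 2, giving a 2-bit codeword.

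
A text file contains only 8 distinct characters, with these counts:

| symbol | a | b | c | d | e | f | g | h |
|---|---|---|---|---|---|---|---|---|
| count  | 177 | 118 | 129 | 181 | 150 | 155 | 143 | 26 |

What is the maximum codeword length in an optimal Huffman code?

4

Merge the two lowest-weight nodes at each step:
combine h(26), b(118) → 144
combine c(129), g(143) → 272
combine 144, e(150) → 294
combine f(155), a(177) → 332
combine d(181), 272 → 453
combine 294, 332 → 626
combine 453, 626 → 1079
The first pair merged (h, b) ends up deepest, at depth 4.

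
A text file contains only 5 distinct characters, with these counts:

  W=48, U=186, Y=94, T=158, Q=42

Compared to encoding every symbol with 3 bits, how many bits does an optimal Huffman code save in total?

440

Fixed-length: 3 bits × 528 symbols = 1584 bits.
Huffman merges:
Q(42) + W(48) → 90
90 + Y(94) → 184
T(158) + 184 → 342
U(186) + 342 → 528
Huffman total = 90 + 184 + 342 + 528 = 1144 bits.
Saving = 1584 − 1144 = 440 bits.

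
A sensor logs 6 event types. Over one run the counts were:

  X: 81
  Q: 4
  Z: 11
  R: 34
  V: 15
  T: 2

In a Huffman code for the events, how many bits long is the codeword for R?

2

Build the tree from the bottom:
T(2) + Q(4) → 6
6 + Z(11) → 17
V(15) + 17 → 32
32 + R(34) → 66
66 + X(81) → 147
R's leaf is at depth 2, giving a 2-bit codeword.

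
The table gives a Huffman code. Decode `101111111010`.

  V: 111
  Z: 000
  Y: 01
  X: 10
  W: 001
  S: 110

Read left to right; each codeword is recognised as soon as it completes (prefix code):
  10→X | 111→V | 111→V | 10→X | 10→X
Decoded message: XVVXX

XVVXX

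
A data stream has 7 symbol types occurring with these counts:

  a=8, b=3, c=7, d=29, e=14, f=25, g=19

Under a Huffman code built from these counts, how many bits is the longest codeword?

5

Merge the two lowest-weight nodes at each step:
b(3) + c(7) → 10
a(8) + 10 → 18
e(14) + 18 → 32
g(19) + f(25) → 44
d(29) + 32 → 61
44 + 61 → 105
Maximum depth reached is 5.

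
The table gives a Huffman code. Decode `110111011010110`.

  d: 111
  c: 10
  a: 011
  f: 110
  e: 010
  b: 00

Read left to right; each codeword is recognised as soon as it completes (prefix code):
  110→f | 111→d | 011→a | 010→e | 110→f
Decoded message: fdaef

fdaef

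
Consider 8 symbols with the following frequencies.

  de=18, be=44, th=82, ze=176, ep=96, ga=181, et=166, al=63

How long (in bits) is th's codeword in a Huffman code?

Build the tree from the bottom:
merge de(18) and be(44): 62
merge 62 and al(63): 125
merge th(82) and ep(96): 178
merge 125 and et(166): 291
merge ze(176) and 178: 354
merge ga(181) and 291: 472
merge 354 and 472: 826
The subtree containing th is merged 3 times, so code length = 3.

3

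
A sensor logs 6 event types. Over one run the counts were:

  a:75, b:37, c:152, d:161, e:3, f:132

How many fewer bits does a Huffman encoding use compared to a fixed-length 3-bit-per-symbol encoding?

Fixed-length: 3 bits × 560 symbols = 1680 bits.
Huffman merges:
merge e(3) and b(37): 40
merge 40 and a(75): 115
merge 115 and f(132): 247
merge c(152) and d(161): 313
merge 247 and 313: 560
Huffman total = 40 + 115 + 247 + 313 + 560 = 1275 bits.
Saving = 1680 − 1275 = 405 bits.

405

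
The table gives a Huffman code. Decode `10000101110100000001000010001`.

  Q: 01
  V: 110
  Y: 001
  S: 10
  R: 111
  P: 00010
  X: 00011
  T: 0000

Read left to right; each codeword is recognised as soon as it completes (prefix code):
  10→S | 00010→P | 111→R | 01→Q | 0000→T | 00010→P | 00010→P | 001→Y
Decoded message: SPRQTPPY

SPRQTPPY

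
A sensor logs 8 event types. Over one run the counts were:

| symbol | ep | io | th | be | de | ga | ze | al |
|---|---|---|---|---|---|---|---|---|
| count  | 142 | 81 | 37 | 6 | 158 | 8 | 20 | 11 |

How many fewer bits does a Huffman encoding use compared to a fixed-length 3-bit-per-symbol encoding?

Fixed-length: 3 bits × 463 symbols = 1389 bits.
Huffman merges:
be(6) + ga(8) → 14
al(11) + 14 → 25
ze(20) + 25 → 45
th(37) + 45 → 82
io(81) + 82 → 163
ep(142) + de(158) → 300
163 + 300 → 463
Huffman total = 14 + 25 + 45 + 82 + 163 + 300 + 463 = 1092 bits.
Saving = 1389 − 1092 = 297 bits.

297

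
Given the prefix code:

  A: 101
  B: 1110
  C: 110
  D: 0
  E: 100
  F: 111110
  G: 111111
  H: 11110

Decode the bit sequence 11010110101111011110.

Read left to right; each codeword is recognised as soon as it completes (prefix code):
  110→C | 101→A | 101→A | 0→D | 11110→H | 11110→H
Decoded message: CAADHH

CAADHH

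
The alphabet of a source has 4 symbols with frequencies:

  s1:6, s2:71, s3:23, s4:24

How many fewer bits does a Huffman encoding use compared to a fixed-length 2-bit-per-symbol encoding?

Fixed-length: 2 bits × 124 symbols = 248 bits.
Huffman merges:
s1(6) + s3(23) → 29
s4(24) + 29 → 53
53 + s2(71) → 124
Huffman total = 29 + 53 + 124 = 206 bits.
Saving = 248 − 206 = 42 bits.

42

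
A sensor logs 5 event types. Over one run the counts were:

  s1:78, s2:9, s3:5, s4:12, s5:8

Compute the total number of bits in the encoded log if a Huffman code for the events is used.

Merge the two smallest weights repeatedly:
combine s3(5), s5(8) → 13
combine s2(9), s4(12) → 21
combine 13, 21 → 34
combine 34, s1(78) → 112
The encoded length is the sum of every internal node's weight: 13 + 21 + 34 + 112 = 180 bits.

180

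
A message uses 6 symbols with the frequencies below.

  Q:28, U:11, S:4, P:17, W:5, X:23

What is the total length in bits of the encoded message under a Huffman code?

205

Merge the two smallest weights repeatedly:
combine S(4), W(5) → 9
combine 9, U(11) → 20
combine P(17), 20 → 37
combine X(23), Q(28) → 51
combine 37, 51 → 88
The encoded length is the sum of every internal node's weight: 9 + 20 + 37 + 51 + 88 = 205 bits.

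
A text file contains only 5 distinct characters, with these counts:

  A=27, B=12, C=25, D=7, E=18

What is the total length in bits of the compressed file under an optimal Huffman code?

Build the Huffman tree bottom-up:
D(7) + B(12) → 19
E(18) + 19 → 37
C(25) + A(27) → 52
37 + 52 → 89
Total encoded bits = sum of merged weights = 19 + 37 + 52 + 89 = 197.

197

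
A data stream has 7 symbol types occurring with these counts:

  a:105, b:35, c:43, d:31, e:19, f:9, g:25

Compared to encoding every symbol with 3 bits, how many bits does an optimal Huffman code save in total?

Fixed-length: 3 bits × 267 symbols = 801 bits.
Huffman merges:
merge f(9) and e(19): 28
merge g(25) and 28: 53
merge d(31) and b(35): 66
merge c(43) and 53: 96
merge 66 and 96: 162
merge a(105) and 162: 267
Huffman total = 28 + 53 + 66 + 96 + 162 + 267 = 672 bits.
Saving = 801 − 672 = 129 bits.

129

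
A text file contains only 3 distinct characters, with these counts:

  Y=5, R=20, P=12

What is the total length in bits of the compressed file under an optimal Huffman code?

Build the Huffman tree bottom-up:
merge Y(5) and P(12): 17
merge 17 and R(20): 37
Total encoded bits = sum of merged weights = 17 + 37 = 54.

54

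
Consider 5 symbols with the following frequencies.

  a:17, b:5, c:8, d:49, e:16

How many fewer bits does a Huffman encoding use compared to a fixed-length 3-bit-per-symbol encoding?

102

Fixed-length: 3 bits × 95 symbols = 285 bits.
Huffman merges:
combine b(5), c(8) → 13
combine 13, e(16) → 29
combine a(17), 29 → 46
combine 46, d(49) → 95
Huffman total = 13 + 29 + 46 + 95 = 183 bits.
Saving = 285 − 183 = 102 bits.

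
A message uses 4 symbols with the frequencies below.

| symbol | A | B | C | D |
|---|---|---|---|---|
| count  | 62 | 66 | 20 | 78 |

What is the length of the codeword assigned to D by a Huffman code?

Repeatedly merge the two smallest:
C(20) + A(62) → 82
B(66) + D(78) → 144
82 + 144 → 226
D sits 2 levels below the root, so its codeword is 2 bits.

2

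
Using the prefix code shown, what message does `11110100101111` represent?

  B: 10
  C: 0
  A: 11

Read left to right; each codeword is recognised as soon as it completes (prefix code):
  11→A | 11→A | 0→C | 10→B | 0→C | 10→B | 11→A | 11→A
Decoded message: AACBCBAA

AACBCBAA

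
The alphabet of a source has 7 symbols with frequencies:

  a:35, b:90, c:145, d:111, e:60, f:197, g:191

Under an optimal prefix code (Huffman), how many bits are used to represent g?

Huffman merges, smallest pair first:
combine a(35), e(60) → 95
combine b(90), 95 → 185
combine d(111), c(145) → 256
combine 185, g(191) → 376
combine f(197), 256 → 453
combine 376, 453 → 829
The subtree containing g is merged 2 times, so code length = 2.

2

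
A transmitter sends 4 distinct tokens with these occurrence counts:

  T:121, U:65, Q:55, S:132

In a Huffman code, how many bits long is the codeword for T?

2

Repeatedly merge the two smallest:
combine Q(55), U(65) → 120
combine 120, T(121) → 241
combine S(132), 241 → 373
T's leaf is at depth 2, giving a 2-bit codeword.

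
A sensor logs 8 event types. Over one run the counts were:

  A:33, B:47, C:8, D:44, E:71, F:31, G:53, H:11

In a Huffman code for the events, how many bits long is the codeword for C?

Repeatedly merge the two smallest:
C(8) + H(11) → 19
19 + F(31) → 50
A(33) + D(44) → 77
B(47) + 50 → 97
G(53) + E(71) → 124
77 + 97 → 174
124 + 174 → 298
C's leaf is at depth 5, giving a 5-bit codeword.

5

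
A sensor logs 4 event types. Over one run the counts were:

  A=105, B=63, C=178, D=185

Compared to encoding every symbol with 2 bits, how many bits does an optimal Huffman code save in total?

17

Fixed-length: 2 bits × 531 symbols = 1062 bits.
Huffman merges:
B(63) + A(105) → 168
168 + C(178) → 346
D(185) + 346 → 531
Huffman total = 168 + 346 + 531 = 1045 bits.
Saving = 1062 − 1045 = 17 bits.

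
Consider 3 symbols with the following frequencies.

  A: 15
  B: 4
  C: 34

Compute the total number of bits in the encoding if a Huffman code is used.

Greedily combine the two least-frequent nodes:
combine B(4), A(15) → 19
combine 19, C(34) → 53
Each symbol's bit-cost is frequency × depth; summing gives 72 bits (equivalently 19 + 53).

72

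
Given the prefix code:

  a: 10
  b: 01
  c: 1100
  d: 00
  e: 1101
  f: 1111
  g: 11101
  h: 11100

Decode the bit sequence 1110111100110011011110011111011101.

Read left to right; each codeword is recognised as soon as it completes (prefix code):
  11101→g | 11100→h | 1100→c | 1101→e | 11100→h | 1111→f | 10→a | 11101→g
Decoded message: ghcehfag

ghcehfag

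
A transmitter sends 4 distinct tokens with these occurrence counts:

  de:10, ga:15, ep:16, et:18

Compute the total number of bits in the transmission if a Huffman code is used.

118

Build the Huffman tree bottom-up:
combine de(10), ga(15) → 25
combine ep(16), et(18) → 34
combine 25, 34 → 59
The encoded length is the sum of every internal node's weight: 25 + 34 + 59 = 118 bits.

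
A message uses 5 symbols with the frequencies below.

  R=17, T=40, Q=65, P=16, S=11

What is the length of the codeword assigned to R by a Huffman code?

Repeatedly merge the two smallest:
S(11) + P(16) → 27
R(17) + 27 → 44
T(40) + 44 → 84
Q(65) + 84 → 149
The subtree containing R is merged 3 times, so code length = 3.

3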